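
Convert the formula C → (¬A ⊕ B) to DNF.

C → (¬A ⊕ B)
≡ ¬C ∨ (¬A ⊕ B)   (eliminate →)
≡ ¬C ∨ (¬A ∧ ¬B) ∨ (¬¬A ∧ B)   (expand ⊕)
≡ ¬C ∨ (¬A ∧ ¬B) ∨ (A ∧ B)   (double negation)

¬C ∨ (¬A ∧ ¬B) ∨ (A ∧ B)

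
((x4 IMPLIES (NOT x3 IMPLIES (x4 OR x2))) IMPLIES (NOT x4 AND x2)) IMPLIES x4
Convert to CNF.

x4 OR NOT x2

((x4 IMPLIES (NOT x3 IMPLIES (x4 OR x2))) IMPLIES (NOT x4 AND x2)) IMPLIES x4
⇔ NOT ((x4 IMPLIES (NOT x3 IMPLIES (x4 OR x2))) IMPLIES (NOT x4 AND x2)) OR x4   [eliminate IMPLIES]
⇔ NOT (NOT (x4 IMPLIES (NOT x3 IMPLIES (x4 OR x2))) OR (NOT x4 AND x2)) OR x4   [eliminate IMPLIES]
⇔ NOT (NOT (NOT x4 OR (NOT x3 IMPLIES (x4 OR x2))) OR (NOT x4 AND x2)) OR x4   [eliminate IMPLIES]
⇔ NOT (NOT (NOT x4 OR NOT NOT x3 OR x4 OR x2) OR (NOT x4 AND x2)) OR x4   [eliminate IMPLIES]
⇔ (NOT NOT (NOT x4 OR NOT NOT x3 OR x4 OR x2) AND NOT (NOT x4 AND x2)) OR x4   [De Morgan]
⇔ ((NOT x4 OR NOT NOT x3 OR x4 OR x2) AND NOT (NOT x4 AND x2)) OR x4   [double negation]
⇔ ((NOT x4 OR x3 OR x4 OR x2) AND NOT (NOT x4 AND x2)) OR x4   [double negation]
⇔ ((NOT x4 OR x3 OR x4 OR x2) AND (NOT NOT x4 OR NOT x2)) OR x4   [De Morgan]
⇔ ((NOT x4 OR x3 OR x4 OR x2) AND (x4 OR NOT x2)) OR x4   [double negation]
⇔ (NOT x4 OR x3 OR x4 OR x2 OR x4) AND (x4 OR NOT x2 OR x4)   [distribute OR over AND]
⇔ x4 OR NOT x2   [simplify]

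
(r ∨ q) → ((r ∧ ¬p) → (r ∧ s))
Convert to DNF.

(r ∨ q) → ((r ∧ ¬p) → (r ∧ s))
⇔ ¬(r ∨ q) ∨ ((r ∧ ¬p) → (r ∧ s))   [eliminate →]
⇔ ¬(r ∨ q) ∨ ¬(r ∧ ¬p) ∨ (r ∧ s)   [eliminate →]
⇔ (¬r ∧ ¬q) ∨ ¬(r ∧ ¬p) ∨ (r ∧ s)   [De Morgan]
⇔ (¬r ∧ ¬q) ∨ ¬r ∨ ¬¬p ∨ (r ∧ s)   [De Morgan]
⇔ (¬r ∧ ¬q) ∨ ¬r ∨ p ∨ (r ∧ s)   [double negation]
⇔ ¬r ∨ p ∨ (r ∧ s)   [simplify]

¬r ∨ p ∨ (r ∧ s)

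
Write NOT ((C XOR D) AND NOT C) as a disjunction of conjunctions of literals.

(NOT C AND NOT D) OR C

NOT ((C XOR D) AND NOT C)
⇔ NOT (((C AND NOT D) OR (NOT C AND D)) AND NOT C)   [expand XOR]
⇔ NOT ((C AND NOT D) OR (NOT C AND D)) OR NOT NOT C   [De Morgan]
⇔ (NOT (C AND NOT D) AND NOT (NOT C AND D)) OR NOT NOT C   [De Morgan]
⇔ ((NOT C OR NOT NOT D) AND NOT (NOT C AND D)) OR NOT NOT C   [De Morgan]
⇔ ((NOT C OR D) AND NOT (NOT C AND D)) OR NOT NOT C   [double negation]
⇔ ((NOT C OR D) AND (NOT NOT C OR NOT D)) OR NOT NOT C   [De Morgan]
⇔ ((NOT C OR D) AND (C OR NOT D)) OR NOT NOT C   [double negation]
⇔ ((NOT C OR D) AND (C OR NOT D)) OR C   [double negation]
⇔ (NOT C AND C) OR (NOT C AND NOT D) OR (D AND C) OR (D AND NOT D) OR C   [distribute AND over OR]
⇔ (NOT C AND NOT D) OR C   [simplify]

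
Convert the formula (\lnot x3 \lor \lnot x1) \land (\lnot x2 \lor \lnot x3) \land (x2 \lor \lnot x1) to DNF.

(\lnot x3 \land x2) \lor (\lnot x3 \land \lnot x1) \lor (\lnot x1 \land \lnot x2)

(\lnot x3 \lor \lnot x1) \land (\lnot x2 \lor \lnot x3) \land (x2 \lor \lnot x1)
= (\lnot x3 \land \lnot x2 \land x2) \lor (\lnot x3 \land \lnot x2 \land \lnot x1) \lor (\lnot x3 \land \lnot x3 \land x2) \lor (\lnot x3 \land \lnot x3 \land \lnot x1) \lor (\lnot x1 \land \lnot x2 \land x2) \lor (\lnot x1 \land \lnot x2 \land \lnot x1) \lor (\lnot x1 \land \lnot x3 \land x2) \lor (\lnot x1 \land \lnot x3 \land \lnot x1)
= (\lnot x3 \land x2) \lor (\lnot x3 \land \lnot x1) \lor (\lnot x1 \land \lnot x2)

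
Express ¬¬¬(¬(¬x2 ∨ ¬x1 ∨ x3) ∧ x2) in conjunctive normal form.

¬x2 ∨ ¬x1 ∨ x3

¬¬¬(¬(¬x2 ∨ ¬x1 ∨ x3) ∧ x2)
≡ ¬(¬(¬x2 ∨ ¬x1 ∨ x3) ∧ x2)   [double negation]
≡ ¬¬(¬x2 ∨ ¬x1 ∨ x3) ∨ ¬x2   [De Morgan]
≡ ¬x2 ∨ ¬x1 ∨ x3 ∨ ¬x2   [double negation]
≡ ¬x2 ∨ ¬x1 ∨ x3   [simplify]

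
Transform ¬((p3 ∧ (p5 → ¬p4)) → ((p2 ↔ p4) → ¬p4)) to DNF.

p3 ∧ ¬p5 ∧ p4 ∧ p2

¬((p3 ∧ (p5 → ¬p4)) → ((p2 ↔ p4) → ¬p4))
⇔ ¬(¬(p3 ∧ (p5 → ¬p4)) ∨ ((p2 ↔ p4) → ¬p4))   [eliminate →]
⇔ ¬(¬(p3 ∧ (¬p5 ∨ ¬p4)) ∨ ((p2 ↔ p4) → ¬p4))   [eliminate →]
⇔ ¬(¬(p3 ∧ (¬p5 ∨ ¬p4)) ∨ ¬(p2 ↔ p4) ∨ ¬p4)   [eliminate →]
⇔ ¬(¬(p3 ∧ (¬p5 ∨ ¬p4)) ∨ ¬((p2 → p4) ∧ (p4 → p2)) ∨ ¬p4)   [eliminate ↔]
⇔ ¬(¬(p3 ∧ (¬p5 ∨ ¬p4)) ∨ ¬((¬p2 ∨ p4) ∧ (p4 → p2)) ∨ ¬p4)   [eliminate →]
⇔ ¬(¬(p3 ∧ (¬p5 ∨ ¬p4)) ∨ ¬((¬p2 ∨ p4) ∧ (¬p4 ∨ p2)) ∨ ¬p4)   [eliminate →]
⇔ ¬¬(p3 ∧ (¬p5 ∨ ¬p4)) ∧ ¬¬((¬p2 ∨ p4) ∧ (¬p4 ∨ p2)) ∧ ¬¬p4   [De Morgan]
⇔ p3 ∧ (¬p5 ∨ ¬p4) ∧ ¬¬((¬p2 ∨ p4) ∧ (¬p4 ∨ p2)) ∧ ¬¬p4   [double negation]
⇔ p3 ∧ (¬p5 ∨ ¬p4) ∧ (¬p2 ∨ p4) ∧ (¬p4 ∨ p2) ∧ ¬¬p4   [double negation]
⇔ p3 ∧ (¬p5 ∨ ¬p4) ∧ (¬p2 ∨ p4) ∧ (¬p4 ∨ p2) ∧ p4   [double negation]
⇔ (p3 ∧ ¬p5 ∧ ¬p2 ∧ ¬p4 ∧ p4) ∨ (p3 ∧ ¬p5 ∧ ¬p2 ∧ p2 ∧ p4) ∨ (p3 ∧ ¬p5 ∧ p4 ∧ ¬p4 ∧ p4) ∨ (p3 ∧ ¬p5 ∧ p4 ∧ p2 ∧ p4) ∨ (p3 ∧ ¬p4 ∧ ¬p2 ∧ ¬p4 ∧ p4) ∨ (p3 ∧ ¬p4 ∧ ¬p2 ∧ p2 ∧ p4) ∨ (p3 ∧ ¬p4 ∧ p4 ∧ ¬p4 ∧ p4) ∨ (p3 ∧ ¬p4 ∧ p4 ∧ p2 ∧ p4)   [distribute ∧ over ∨]
⇔ p3 ∧ ¬p5 ∧ p4 ∧ p2   [simplify]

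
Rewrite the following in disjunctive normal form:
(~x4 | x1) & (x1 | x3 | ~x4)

~x4 | x1

(~x4 | x1) & (x1 | x3 | ~x4)
≡ (~x4 & x1) | (~x4 & x3) | (~x4 & ~x4) | (x1 & x1) | (x1 & x3) | (x1 & ~x4)   [distribute & over |]
≡ ~x4 | x1   [simplify]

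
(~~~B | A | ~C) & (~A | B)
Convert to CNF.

(~B | A | ~C) & (~A | B)

(~~~B | A | ~C) & (~A | B)
⇔ (~B | A | ~C) & (~A | B)   — double negation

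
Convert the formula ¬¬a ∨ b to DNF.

a ∨ b

¬¬a ∨ b
⇔ a ∨ b   (double negation)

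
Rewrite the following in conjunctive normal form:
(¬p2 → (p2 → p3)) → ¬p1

(¬p2 ∨ ¬p1) ∧ (p2 ∨ ¬p1) ∧ (¬p3 ∨ ¬p1)

(¬p2 → (p2 → p3)) → ¬p1
= ¬(¬p2 → (p2 → p3)) ∨ ¬p1   (eliminate →)
= ¬(¬¬p2 ∨ (p2 → p3)) ∨ ¬p1   (eliminate →)
= ¬(¬¬p2 ∨ ¬p2 ∨ p3) ∨ ¬p1   (eliminate →)
= (¬¬¬p2 ∧ ¬¬p2 ∧ ¬p3) ∨ ¬p1   (De Morgan)
= (¬p2 ∧ ¬¬p2 ∧ ¬p3) ∨ ¬p1   (double negation)
= (¬p2 ∧ p2 ∧ ¬p3) ∨ ¬p1   (double negation)
= (¬p2 ∨ ¬p1) ∧ (p2 ∨ ¬p1) ∧ (¬p3 ∨ ¬p1)   (distribute ∨ over ∧)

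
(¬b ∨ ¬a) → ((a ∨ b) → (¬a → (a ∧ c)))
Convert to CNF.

a ∨ ¬b

(¬b ∨ ¬a) → ((a ∨ b) → (¬a → (a ∧ c)))
≡ ¬(¬b ∨ ¬a) ∨ ((a ∨ b) → (¬a → (a ∧ c)))   — eliminate →
≡ ¬(¬b ∨ ¬a) ∨ ¬(a ∨ b) ∨ (¬a → (a ∧ c))   — eliminate →
≡ ¬(¬b ∨ ¬a) ∨ ¬(a ∨ b) ∨ ¬¬a ∨ (a ∧ c)   — eliminate →
≡ (¬¬b ∧ ¬¬a) ∨ ¬(a ∨ b) ∨ ¬¬a ∨ (a ∧ c)   — De Morgan
≡ (b ∧ ¬¬a) ∨ ¬(a ∨ b) ∨ ¬¬a ∨ (a ∧ c)   — double negation
≡ (b ∧ a) ∨ ¬(a ∨ b) ∨ ¬¬a ∨ (a ∧ c)   — double negation
≡ (b ∧ a) ∨ (¬a ∧ ¬b) ∨ ¬¬a ∨ (a ∧ c)   — De Morgan
≡ (b ∧ a) ∨ (¬a ∧ ¬b) ∨ a ∨ (a ∧ c)   — double negation
≡ (b ∨ ¬a ∨ a ∨ a) ∧ (b ∨ ¬a ∨ a ∨ c) ∧ (b ∨ ¬b ∨ a ∨ a) ∧ (b ∨ ¬b ∨ a ∨ c) ∧ (a ∨ ¬a ∨ a ∨ a) ∧ (a ∨ ¬a ∨ a ∨ c) ∧ (a ∨ ¬b ∨ a ∨ a) ∧ (a ∨ ¬b ∨ a ∨ c)   — distribute ∨ over ∧
≡ a ∨ ¬b   — simplify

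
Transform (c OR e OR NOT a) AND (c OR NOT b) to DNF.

(c OR e OR NOT a) AND (c OR NOT b)
⇔ (c AND c) OR (c AND NOT b) OR (e AND c) OR (e AND NOT b) OR (NOT a AND c) OR (NOT a AND NOT b)   [distribute AND over OR]
⇔ c OR (e AND NOT b) OR (NOT a AND NOT b)   [simplify]

c OR (e AND NOT b) OR (NOT a AND NOT b)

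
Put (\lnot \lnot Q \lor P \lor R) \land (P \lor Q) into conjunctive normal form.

P \lor Q

(\lnot \lnot Q \lor P \lor R) \land (P \lor Q)
≡ (Q \lor P \lor R) \land (P \lor Q)   [double negation]
≡ P \lor Q   [simplify]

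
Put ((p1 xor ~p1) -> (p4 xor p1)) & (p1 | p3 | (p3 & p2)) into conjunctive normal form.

(~p1 | ~p4) & (p1 | p4) & (p1 | p3)

((p1 xor ~p1) -> (p4 xor p1)) & (p1 | p3 | (p3 & p2))
≡ (~(p1 xor ~p1) | (p4 xor p1)) & (p1 | p3 | (p3 & p2))   (eliminate ->)
≡ (~((p1 | ~p1) & ~(p1 & ~p1)) | (p4 xor p1)) & (p1 | p3 | (p3 & p2))   (expand xor)
≡ (~((p1 | ~p1) & ~(p1 & ~p1)) | ((p4 | p1) & ~(p4 & p1))) & (p1 | p3 | (p3 & p2))   (expand xor)
≡ (~(p1 | ~p1) | ~~(p1 & ~p1) | ((p4 | p1) & ~(p4 & p1))) & (p1 | p3 | (p3 & p2))   (De Morgan)
≡ ((~p1 & ~~p1) | ~~(p1 & ~p1) | ((p4 | p1) & ~(p4 & p1))) & (p1 | p3 | (p3 & p2))   (De Morgan)
≡ ((~p1 & p1) | ~~(p1 & ~p1) | ((p4 | p1) & ~(p4 & p1))) & (p1 | p3 | (p3 & p2))   (double negation)
≡ ((~p1 & p1) | (p1 & ~p1) | ((p4 | p1) & ~(p4 & p1))) & (p1 | p3 | (p3 & p2))   (double negation)
≡ ((~p1 & p1) | (p1 & ~p1) | ((p4 | p1) & (~p4 | ~p1))) & (p1 | p3 | (p3 & p2))   (De Morgan)
≡ (~p1 | p1 | p4 | p1) & (~p1 | p1 | ~p4 | ~p1) & (~p1 | ~p1 | p4 | p1) & (~p1 | ~p1 | ~p4 | ~p1) & (p1 | p1 | p4 | p1) & (p1 | p1 | ~p4 | ~p1) & (p1 | ~p1 | p4 | p1) & (p1 | ~p1 | ~p4 | ~p1) & (p1 | p3 | p3) & (p1 | p3 | p2)   (distribute | over &)
≡ (~p1 | ~p4) & (p1 | p4) & (p1 | p3)   (simplify)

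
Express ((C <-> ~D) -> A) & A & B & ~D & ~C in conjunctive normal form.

A & B & ~D & ~C

((C <-> ~D) -> A) & A & B & ~D & ~C
≡ (~(C <-> ~D) | A) & A & B & ~D & ~C   — eliminate ->
≡ (~((C -> ~D) & (~D -> C)) | A) & A & B & ~D & ~C   — eliminate <->
≡ (~((~C | ~D) & (~D -> C)) | A) & A & B & ~D & ~C   — eliminate ->
≡ (~((~C | ~D) & (~~D | C)) | A) & A & B & ~D & ~C   — eliminate ->
≡ (~(~C | ~D) | ~(~~D | C) | A) & A & B & ~D & ~C   — De Morgan
≡ ((~~C & ~~D) | ~(~~D | C) | A) & A & B & ~D & ~C   — De Morgan
≡ ((C & ~~D) | ~(~~D | C) | A) & A & B & ~D & ~C   — double negation
≡ ((C & D) | ~(~~D | C) | A) & A & B & ~D & ~C   — double negation
≡ ((C & D) | (~~~D & ~C) | A) & A & B & ~D & ~C   — De Morgan
≡ ((C & D) | (~D & ~C) | A) & A & B & ~D & ~C   — double negation
≡ (C | ~D | A) & (C | ~C | A) & (D | ~D | A) & (D | ~C | A) & A & B & ~D & ~C   — distribute | over &
≡ A & B & ~D & ~C   — simplify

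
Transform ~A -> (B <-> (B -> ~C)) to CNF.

~A -> (B <-> (B -> ~C))
≡ ~~A | (B <-> (B -> ~C))   [eliminate ->]
≡ ~~A | ((B -> (B -> ~C)) & ((B -> ~C) -> B))   [eliminate <->]
≡ ~~A | ((~B | (B -> ~C)) & ((B -> ~C) -> B))   [eliminate ->]
≡ ~~A | ((~B | ~B | ~C) & ((B -> ~C) -> B))   [eliminate ->]
≡ ~~A | ((~B | ~B | ~C) & (~(B -> ~C) | B))   [eliminate ->]
≡ ~~A | ((~B | ~B | ~C) & (~(~B | ~C) | B))   [eliminate ->]
≡ A | ((~B | ~B | ~C) & (~(~B | ~C) | B))   [double negation]
≡ A | ((~B | ~B | ~C) & ((~~B & ~~C) | B))   [De Morgan]
≡ A | ((~B | ~B | ~C) & ((B & ~~C) | B))   [double negation]
≡ A | ((~B | ~B | ~C) & ((B & C) | B))   [double negation]
≡ (A | ~B | ~B | ~C) & (A | B | B) & (A | C | B)   [distribute | over &]
≡ (A | ~B | ~C) & (A | B)   [simplify]

(A | ~B | ~C) & (A | B)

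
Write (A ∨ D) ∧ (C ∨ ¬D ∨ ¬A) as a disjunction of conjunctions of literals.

(A ∧ C) ∨ (A ∧ ¬D) ∨ (D ∧ C) ∨ (D ∧ ¬A)

(A ∨ D) ∧ (C ∨ ¬D ∨ ¬A)
≡ (A ∧ C) ∨ (A ∧ ¬D) ∨ (A ∧ ¬A) ∨ (D ∧ C) ∨ (D ∧ ¬D) ∨ (D ∧ ¬A)   [distribute ∧ over ∨]
≡ (A ∧ C) ∨ (A ∧ ¬D) ∨ (D ∧ C) ∨ (D ∧ ¬A)   [simplify]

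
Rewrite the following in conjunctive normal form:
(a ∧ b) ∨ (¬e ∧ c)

(a ∨ ¬e) ∧ (a ∨ c) ∧ (b ∨ ¬e) ∧ (b ∨ c)

(a ∧ b) ∨ (¬e ∧ c)
≡ (a ∨ ¬e) ∧ (a ∨ c) ∧ (b ∨ ¬e) ∧ (b ∨ c)   [distribute ∨ over ∧]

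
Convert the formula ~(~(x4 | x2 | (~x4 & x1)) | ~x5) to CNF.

~(~(x4 | x2 | (~x4 & x1)) | ~x5)
≡ ~~(x4 | x2 | (~x4 & x1)) & ~~x5   [De Morgan]
≡ (x4 | x2 | (~x4 & x1)) & ~~x5   [double negation]
≡ (x4 | x2 | (~x4 & x1)) & x5   [double negation]
≡ (x4 | x2 | ~x4) & (x4 | x2 | x1) & x5   [distribute | over &]
≡ (x4 | x2 | x1) & x5   [simplify]

(x4 | x2 | x1) & x5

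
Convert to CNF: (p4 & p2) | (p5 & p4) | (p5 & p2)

(p4 & p2) | (p5 & p4) | (p5 & p2)
⇔ (p4 | p5 | p5) & (p4 | p5 | p2) & (p4 | p4 | p5) & (p4 | p4 | p2) & (p2 | p5 | p5) & (p2 | p5 | p2) & (p2 | p4 | p5) & (p2 | p4 | p2)   — distribute | over &
⇔ (p4 | p5) & (p4 | p2) & (p2 | p5)   — simplify

(p4 | p5) & (p4 | p2) & (p2 | p5)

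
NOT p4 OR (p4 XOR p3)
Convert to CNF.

NOT p4 OR (p4 XOR p3)
⇔ NOT p4 OR ((p4 OR p3) AND NOT (p4 AND p3))   (expand XOR)
⇔ NOT p4 OR ((p4 OR p3) AND (NOT p4 OR NOT p3))   (De Morgan)
⇔ (NOT p4 OR p4 OR p3) AND (NOT p4 OR NOT p4 OR NOT p3)   (distribute OR over AND)
⇔ NOT p4 OR NOT p3   (simplify)

NOT p4 OR NOT p3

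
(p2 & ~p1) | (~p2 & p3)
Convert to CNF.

(p2 | p3) & (~p1 | ~p2) & (~p1 | p3)

(p2 & ~p1) | (~p2 & p3)
≡ (p2 | ~p2) & (p2 | p3) & (~p1 | ~p2) & (~p1 | p3)
≡ (p2 | p3) & (~p1 | ~p2) & (~p1 | p3)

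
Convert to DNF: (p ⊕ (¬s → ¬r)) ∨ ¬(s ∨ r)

(p ⊕ (¬s → ¬r)) ∨ ¬(s ∨ r)
= (p ∧ ¬(¬s → ¬r)) ∨ (¬p ∧ (¬s → ¬r)) ∨ ¬(s ∨ r)
= (p ∧ ¬(¬¬s ∨ ¬r)) ∨ (¬p ∧ (¬s → ¬r)) ∨ ¬(s ∨ r)
= (p ∧ ¬(¬¬s ∨ ¬r)) ∨ (¬p ∧ (¬¬s ∨ ¬r)) ∨ ¬(s ∨ r)
= (p ∧ ¬¬¬s ∧ ¬¬r) ∨ (¬p ∧ (¬¬s ∨ ¬r)) ∨ ¬(s ∨ r)
= (p ∧ ¬s ∧ ¬¬r) ∨ (¬p ∧ (¬¬s ∨ ¬r)) ∨ ¬(s ∨ r)
= (p ∧ ¬s ∧ r) ∨ (¬p ∧ (¬¬s ∨ ¬r)) ∨ ¬(s ∨ r)
= (p ∧ ¬s ∧ r) ∨ (¬p ∧ (s ∨ ¬r)) ∨ ¬(s ∨ r)
= (p ∧ ¬s ∧ r) ∨ (¬p ∧ (s ∨ ¬r)) ∨ (¬s ∧ ¬r)
= (p ∧ ¬s ∧ r) ∨ (¬p ∧ s) ∨ (¬p ∧ ¬r) ∨ (¬s ∧ ¬r)

(p ∧ ¬s ∧ r) ∨ (¬p ∧ s) ∨ (¬p ∧ ¬r) ∨ (¬s ∧ ¬r)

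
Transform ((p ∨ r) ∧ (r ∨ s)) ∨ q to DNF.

(p ∧ s) ∨ r ∨ q

((p ∨ r) ∧ (r ∨ s)) ∨ q
≡ (p ∧ r) ∨ (p ∧ s) ∨ (r ∧ r) ∨ (r ∧ s) ∨ q
≡ (p ∧ s) ∨ r ∨ q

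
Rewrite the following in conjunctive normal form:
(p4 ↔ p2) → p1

(p4 ↔ p2) → p1
≡ ¬(p4 ↔ p2) ∨ p1   (eliminate →)
≡ ¬((p4 → p2) ∧ (p2 → p4)) ∨ p1   (eliminate ↔)
≡ ¬((¬p4 ∨ p2) ∧ (p2 → p4)) ∨ p1   (eliminate →)
≡ ¬((¬p4 ∨ p2) ∧ (¬p2 ∨ p4)) ∨ p1   (eliminate →)
≡ ¬(¬p4 ∨ p2) ∨ ¬(¬p2 ∨ p4) ∨ p1   (De Morgan)
≡ (¬¬p4 ∧ ¬p2) ∨ ¬(¬p2 ∨ p4) ∨ p1   (De Morgan)
≡ (p4 ∧ ¬p2) ∨ ¬(¬p2 ∨ p4) ∨ p1   (double negation)
≡ (p4 ∧ ¬p2) ∨ (¬¬p2 ∧ ¬p4) ∨ p1   (De Morgan)
≡ (p4 ∧ ¬p2) ∨ (p2 ∧ ¬p4) ∨ p1   (double negation)
≡ (p4 ∨ p2 ∨ p1) ∧ (p4 ∨ ¬p4 ∨ p1) ∧ (¬p2 ∨ p2 ∨ p1) ∧ (¬p2 ∨ ¬p4 ∨ p1)   (distribute ∨ over ∧)
≡ (p4 ∨ p2 ∨ p1) ∧ (¬p2 ∨ ¬p4 ∨ p1)   (simplify)

(p4 ∨ p2 ∨ p1) ∧ (¬p2 ∨ ¬p4 ∨ p1)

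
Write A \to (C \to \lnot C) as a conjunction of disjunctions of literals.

\lnot A \lor \lnot C

A \to (C \to \lnot C)
≡ \lnot A \lor (C \to \lnot C)   [eliminate \to]
≡ \lnot A \lor \lnot C \lor \lnot C   [eliminate \to]
≡ \lnot A \lor \lnot C   [simplify]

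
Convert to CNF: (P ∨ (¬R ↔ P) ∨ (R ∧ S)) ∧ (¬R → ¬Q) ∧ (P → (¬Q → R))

(P ∨ R) ∧ (R ∨ ¬Q) ∧ (¬P ∨ Q ∨ R)

(P ∨ (¬R ↔ P) ∨ (R ∧ S)) ∧ (¬R → ¬Q) ∧ (P → (¬Q → R))
≡ (P ∨ ((¬R → P) ∧ (P → ¬R)) ∨ (R ∧ S)) ∧ (¬R → ¬Q) ∧ (P → (¬Q → R))   [eliminate ↔]
≡ (P ∨ ((¬¬R ∨ P) ∧ (P → ¬R)) ∨ (R ∧ S)) ∧ (¬R → ¬Q) ∧ (P → (¬Q → R))   [eliminate →]
≡ (P ∨ ((¬¬R ∨ P) ∧ (¬P ∨ ¬R)) ∨ (R ∧ S)) ∧ (¬R → ¬Q) ∧ (P → (¬Q → R))   [eliminate →]
≡ (P ∨ ((¬¬R ∨ P) ∧ (¬P ∨ ¬R)) ∨ (R ∧ S)) ∧ (¬¬R ∨ ¬Q) ∧ (P → (¬Q → R))   [eliminate →]
≡ (P ∨ ((¬¬R ∨ P) ∧ (¬P ∨ ¬R)) ∨ (R ∧ S)) ∧ (¬¬R ∨ ¬Q) ∧ (¬P ∨ (¬Q → R))   [eliminate →]
≡ (P ∨ ((¬¬R ∨ P) ∧ (¬P ∨ ¬R)) ∨ (R ∧ S)) ∧ (¬¬R ∨ ¬Q) ∧ (¬P ∨ ¬¬Q ∨ R)   [eliminate →]
≡ (P ∨ ((R ∨ P) ∧ (¬P ∨ ¬R)) ∨ (R ∧ S)) ∧ (¬¬R ∨ ¬Q) ∧ (¬P ∨ ¬¬Q ∨ R)   [double negation]
≡ (P ∨ ((R ∨ P) ∧ (¬P ∨ ¬R)) ∨ (R ∧ S)) ∧ (R ∨ ¬Q) ∧ (¬P ∨ ¬¬Q ∨ R)   [double negation]
≡ (P ∨ ((R ∨ P) ∧ (¬P ∨ ¬R)) ∨ (R ∧ S)) ∧ (R ∨ ¬Q) ∧ (¬P ∨ Q ∨ R)   [double negation]
≡ (P ∨ R ∨ P ∨ R) ∧ (P ∨ R ∨ P ∨ S) ∧ (P ∨ ¬P ∨ ¬R ∨ R) ∧ (P ∨ ¬P ∨ ¬R ∨ S) ∧ (R ∨ ¬Q) ∧ (¬P ∨ Q ∨ R)   [distribute ∨ over ∧]
≡ (P ∨ R) ∧ (R ∨ ¬Q) ∧ (¬P ∨ Q ∨ R)   [simplify]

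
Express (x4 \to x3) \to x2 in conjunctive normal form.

(x4 \to x3) \to x2
≡ \lnot (x4 \to x3) \lor x2
≡ \lnot (\lnot x4 \lor x3) \lor x2
≡ (\lnot \lnot x4 \land \lnot x3) \lor x2
≡ (x4 \land \lnot x3) \lor x2
≡ (x4 \lor x2) \land (\lnot x3 \lor x2)

(x4 \lor x2) \land (\lnot x3 \lor x2)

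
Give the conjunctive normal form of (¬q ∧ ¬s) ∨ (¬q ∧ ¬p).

¬q ∧ (¬s ∨ ¬p)

(¬q ∧ ¬s) ∨ (¬q ∧ ¬p)
≡ (¬q ∨ ¬q) ∧ (¬q ∨ ¬p) ∧ (¬s ∨ ¬q) ∧ (¬s ∨ ¬p)   [distribute ∨ over ∧]
≡ ¬q ∧ (¬s ∨ ¬p)   [simplify]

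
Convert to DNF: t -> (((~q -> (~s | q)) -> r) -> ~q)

~t | (q & ~r) | (~s & ~r) | ~q

t -> (((~q -> (~s | q)) -> r) -> ~q)
≡ ~t | (((~q -> (~s | q)) -> r) -> ~q)   [eliminate ->]
≡ ~t | ~((~q -> (~s | q)) -> r) | ~q   [eliminate ->]
≡ ~t | ~(~(~q -> (~s | q)) | r) | ~q   [eliminate ->]
≡ ~t | ~(~(~~q | ~s | q) | r) | ~q   [eliminate ->]
≡ ~t | (~~(~~q | ~s | q) & ~r) | ~q   [De Morgan]
≡ ~t | ((~~q | ~s | q) & ~r) | ~q   [double negation]
≡ ~t | ((q | ~s | q) & ~r) | ~q   [double negation]
≡ ~t | (q & ~r) | (~s & ~r) | (q & ~r) | ~q   [distribute & over |]
≡ ~t | (q & ~r) | (~s & ~r) | ~q   [simplify]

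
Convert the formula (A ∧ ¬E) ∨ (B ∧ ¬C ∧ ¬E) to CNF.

(A ∨ B) ∧ (A ∨ ¬C) ∧ ¬E

(A ∧ ¬E) ∨ (B ∧ ¬C ∧ ¬E)
≡ (A ∨ B) ∧ (A ∨ ¬C) ∧ (A ∨ ¬E) ∧ (¬E ∨ B) ∧ (¬E ∨ ¬C) ∧ (¬E ∨ ¬E)   [distribute ∨ over ∧]
≡ (A ∨ B) ∧ (A ∨ ¬C) ∧ ¬E   [simplify]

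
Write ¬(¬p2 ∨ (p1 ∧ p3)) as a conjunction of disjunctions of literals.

p2 ∧ (¬p1 ∨ ¬p3)

¬(¬p2 ∨ (p1 ∧ p3))
≡ ¬¬p2 ∧ ¬(p1 ∧ p3)   [De Morgan]
≡ p2 ∧ ¬(p1 ∧ p3)   [double negation]
≡ p2 ∧ (¬p1 ∨ ¬p3)   [De Morgan]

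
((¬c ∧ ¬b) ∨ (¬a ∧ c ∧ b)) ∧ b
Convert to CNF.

((¬c ∧ ¬b) ∨ (¬a ∧ c ∧ b)) ∧ b
≡ (¬c ∨ ¬a) ∧ (¬c ∨ c) ∧ (¬c ∨ b) ∧ (¬b ∨ ¬a) ∧ (¬b ∨ c) ∧ (¬b ∨ b) ∧ b   (distribute ∨ over ∧)
≡ (¬c ∨ ¬a) ∧ (¬b ∨ ¬a) ∧ (¬b ∨ c) ∧ b   (simplify)

(¬c ∨ ¬a) ∧ (¬b ∨ ¬a) ∧ (¬b ∨ c) ∧ b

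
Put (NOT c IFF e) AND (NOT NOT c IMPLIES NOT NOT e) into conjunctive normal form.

(c OR e) AND (NOT e OR NOT c) AND (NOT c OR e)

(NOT c IFF e) AND (NOT NOT c IMPLIES NOT NOT e)
⇔ (NOT c IMPLIES e) AND (e IMPLIES NOT c) AND (NOT NOT c IMPLIES NOT NOT e)   [eliminate IFF]
⇔ (NOT NOT c OR e) AND (e IMPLIES NOT c) AND (NOT NOT c IMPLIES NOT NOT e)   [eliminate IMPLIES]
⇔ (NOT NOT c OR e) AND (NOT e OR NOT c) AND (NOT NOT c IMPLIES NOT NOT e)   [eliminate IMPLIES]
⇔ (NOT NOT c OR e) AND (NOT e OR NOT c) AND (NOT NOT NOT c OR NOT NOT e)   [eliminate IMPLIES]
⇔ (c OR e) AND (NOT e OR NOT c) AND (NOT NOT NOT c OR NOT NOT e)   [double negation]
⇔ (c OR e) AND (NOT e OR NOT c) AND (NOT c OR NOT NOT e)   [double negation]
⇔ (c OR e) AND (NOT e OR NOT c) AND (NOT c OR e)   [double negation]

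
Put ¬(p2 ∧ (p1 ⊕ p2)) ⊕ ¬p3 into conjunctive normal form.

(¬p2 ∨ p1 ∨ ¬p3) ∧ (p2 ∨ p3) ∧ (¬p1 ∨ ¬p2 ∨ p3)

¬(p2 ∧ (p1 ⊕ p2)) ⊕ ¬p3
≡ (¬(p2 ∧ (p1 ⊕ p2)) ∨ ¬p3) ∧ ¬(¬(p2 ∧ (p1 ⊕ p2)) ∧ ¬p3)   (expand ⊕)
≡ (¬(p2 ∧ (p1 ∨ p2) ∧ ¬(p1 ∧ p2)) ∨ ¬p3) ∧ ¬(¬(p2 ∧ (p1 ⊕ p2)) ∧ ¬p3)   (expand ⊕)
≡ (¬(p2 ∧ (p1 ∨ p2) ∧ ¬(p1 ∧ p2)) ∨ ¬p3) ∧ ¬(¬(p2 ∧ (p1 ∨ p2) ∧ ¬(p1 ∧ p2)) ∧ ¬p3)   (expand ⊕)
≡ (¬p2 ∨ ¬(p1 ∨ p2) ∨ ¬¬(p1 ∧ p2) ∨ ¬p3) ∧ ¬(¬(p2 ∧ (p1 ∨ p2) ∧ ¬(p1 ∧ p2)) ∧ ¬p3)   (De Morgan)
≡ (¬p2 ∨ (¬p1 ∧ ¬p2) ∨ ¬¬(p1 ∧ p2) ∨ ¬p3) ∧ ¬(¬(p2 ∧ (p1 ∨ p2) ∧ ¬(p1 ∧ p2)) ∧ ¬p3)   (De Morgan)
≡ (¬p2 ∨ (¬p1 ∧ ¬p2) ∨ (p1 ∧ p2) ∨ ¬p3) ∧ ¬(¬(p2 ∧ (p1 ∨ p2) ∧ ¬(p1 ∧ p2)) ∧ ¬p3)   (double negation)
≡ (¬p2 ∨ (¬p1 ∧ ¬p2) ∨ (p1 ∧ p2) ∨ ¬p3) ∧ (¬¬(p2 ∧ (p1 ∨ p2) ∧ ¬(p1 ∧ p2)) ∨ ¬¬p3)   (De Morgan)
≡ (¬p2 ∨ (¬p1 ∧ ¬p2) ∨ (p1 ∧ p2) ∨ ¬p3) ∧ ((p2 ∧ (p1 ∨ p2) ∧ ¬(p1 ∧ p2)) ∨ ¬¬p3)   (double negation)
≡ (¬p2 ∨ (¬p1 ∧ ¬p2) ∨ (p1 ∧ p2) ∨ ¬p3) ∧ ((p2 ∧ (p1 ∨ p2) ∧ (¬p1 ∨ ¬p2)) ∨ ¬¬p3)   (De Morgan)
≡ (¬p2 ∨ (¬p1 ∧ ¬p2) ∨ (p1 ∧ p2) ∨ ¬p3) ∧ ((p2 ∧ (p1 ∨ p2) ∧ (¬p1 ∨ ¬p2)) ∨ p3)   (double negation)
≡ (¬p2 ∨ ¬p1 ∨ p1 ∨ ¬p3) ∧ (¬p2 ∨ ¬p1 ∨ p2 ∨ ¬p3) ∧ (¬p2 ∨ ¬p2 ∨ p1 ∨ ¬p3) ∧ (¬p2 ∨ ¬p2 ∨ p2 ∨ ¬p3) ∧ (p2 ∨ p3) ∧ (p1 ∨ p2 ∨ p3) ∧ (¬p1 ∨ ¬p2 ∨ p3)   (distribute ∨ over ∧)
≡ (¬p2 ∨ p1 ∨ ¬p3) ∧ (p2 ∨ p3) ∧ (¬p1 ∨ ¬p2 ∨ p3)   (simplify)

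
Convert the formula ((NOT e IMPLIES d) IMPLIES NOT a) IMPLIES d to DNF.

((NOT e IMPLIES d) IMPLIES NOT a) IMPLIES d
≡ NOT ((NOT e IMPLIES d) IMPLIES NOT a) OR d   — eliminate IMPLIES
≡ NOT (NOT (NOT e IMPLIES d) OR NOT a) OR d   — eliminate IMPLIES
≡ NOT (NOT (NOT NOT e OR d) OR NOT a) OR d   — eliminate IMPLIES
≡ (NOT NOT (NOT NOT e OR d) AND NOT NOT a) OR d   — De Morgan
≡ ((NOT NOT e OR d) AND NOT NOT a) OR d   — double negation
≡ ((e OR d) AND NOT NOT a) OR d   — double negation
≡ ((e OR d) AND a) OR d   — double negation
≡ (e AND a) OR (d AND a) OR d   — distribute AND over OR
≡ (e AND a) OR d   — simplify

(e AND a) OR d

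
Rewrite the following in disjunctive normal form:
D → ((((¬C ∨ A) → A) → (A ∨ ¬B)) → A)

¬D ∨ (C ∧ ¬A ∧ B) ∨ A

D → ((((¬C ∨ A) → A) → (A ∨ ¬B)) → A)
= ¬D ∨ ((((¬C ∨ A) → A) → (A ∨ ¬B)) → A)   — eliminate →
= ¬D ∨ ¬(((¬C ∨ A) → A) → (A ∨ ¬B)) ∨ A   — eliminate →
= ¬D ∨ ¬(¬((¬C ∨ A) → A) ∨ A ∨ ¬B) ∨ A   — eliminate →
= ¬D ∨ ¬(¬(¬(¬C ∨ A) ∨ A) ∨ A ∨ ¬B) ∨ A   — eliminate →
= ¬D ∨ (¬¬(¬(¬C ∨ A) ∨ A) ∧ ¬A ∧ ¬¬B) ∨ A   — De Morgan
= ¬D ∨ ((¬(¬C ∨ A) ∨ A) ∧ ¬A ∧ ¬¬B) ∨ A   — double negation
= ¬D ∨ (((¬¬C ∧ ¬A) ∨ A) ∧ ¬A ∧ ¬¬B) ∨ A   — De Morgan
= ¬D ∨ (((C ∧ ¬A) ∨ A) ∧ ¬A ∧ ¬¬B) ∨ A   — double negation
= ¬D ∨ (((C ∧ ¬A) ∨ A) ∧ ¬A ∧ B) ∨ A   — double negation
= ¬D ∨ (C ∧ ¬A ∧ ¬A ∧ B) ∨ (A ∧ ¬A ∧ B) ∨ A   — distribute ∧ over ∨
= ¬D ∨ (C ∧ ¬A ∧ B) ∨ A   — simplify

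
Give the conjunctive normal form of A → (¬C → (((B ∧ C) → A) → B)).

¬A ∨ C ∨ B

A → (¬C → (((B ∧ C) → A) → B))
= ¬A ∨ (¬C → (((B ∧ C) → A) → B))
= ¬A ∨ ¬¬C ∨ (((B ∧ C) → A) → B)
= ¬A ∨ ¬¬C ∨ ¬((B ∧ C) → A) ∨ B
= ¬A ∨ ¬¬C ∨ ¬(¬(B ∧ C) ∨ A) ∨ B
= ¬A ∨ C ∨ ¬(¬(B ∧ C) ∨ A) ∨ B
= ¬A ∨ C ∨ (¬¬(B ∧ C) ∧ ¬A) ∨ B
= ¬A ∨ C ∨ (B ∧ C ∧ ¬A) ∨ B
= (¬A ∨ C ∨ B ∨ B) ∧ (¬A ∨ C ∨ C ∨ B) ∧ (¬A ∨ C ∨ ¬A ∨ B)
= ¬A ∨ C ∨ B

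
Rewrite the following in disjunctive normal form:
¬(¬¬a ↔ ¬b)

¬(¬¬a ↔ ¬b)
⇔ ¬((¬¬a → ¬b) ∧ (¬b → ¬¬a))   — eliminate ↔
⇔ ¬((¬¬¬a ∨ ¬b) ∧ (¬b → ¬¬a))   — eliminate →
⇔ ¬((¬¬¬a ∨ ¬b) ∧ (¬¬b ∨ ¬¬a))   — eliminate →
⇔ ¬(¬¬¬a ∨ ¬b) ∨ ¬(¬¬b ∨ ¬¬a)   — De Morgan
⇔ (¬¬¬¬a ∧ ¬¬b) ∨ ¬(¬¬b ∨ ¬¬a)   — De Morgan
⇔ (¬¬a ∧ ¬¬b) ∨ ¬(¬¬b ∨ ¬¬a)   — double negation
⇔ (a ∧ ¬¬b) ∨ ¬(¬¬b ∨ ¬¬a)   — double negation
⇔ (a ∧ b) ∨ ¬(¬¬b ∨ ¬¬a)   — double negation
⇔ (a ∧ b) ∨ (¬¬¬b ∧ ¬¬¬a)   — De Morgan
⇔ (a ∧ b) ∨ (¬b ∧ ¬¬¬a)   — double negation
⇔ (a ∧ b) ∨ (¬b ∧ ¬a)   — double negation

(a ∧ b) ∨ (¬b ∧ ¬a)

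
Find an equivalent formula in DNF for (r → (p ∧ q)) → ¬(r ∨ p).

(r → (p ∧ q)) → ¬(r ∨ p)
= ¬(r → (p ∧ q)) ∨ ¬(r ∨ p)   (eliminate →)
= ¬(¬r ∨ (p ∧ q)) ∨ ¬(r ∨ p)   (eliminate →)
= (¬¬r ∧ ¬(p ∧ q)) ∨ ¬(r ∨ p)   (De Morgan)
= (r ∧ ¬(p ∧ q)) ∨ ¬(r ∨ p)   (double negation)
= (r ∧ (¬p ∨ ¬q)) ∨ ¬(r ∨ p)   (De Morgan)
= (r ∧ (¬p ∨ ¬q)) ∨ (¬r ∧ ¬p)   (De Morgan)
= (r ∧ ¬p) ∨ (r ∧ ¬q) ∨ (¬r ∧ ¬p)   (distribute ∧ over ∨)

(r ∧ ¬p) ∨ (r ∧ ¬q) ∨ (¬r ∧ ¬p)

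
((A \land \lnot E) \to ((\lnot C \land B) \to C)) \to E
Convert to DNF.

((A \land \lnot E) \to ((\lnot C \land B) \to C)) \to E
= \lnot ((A \land \lnot E) \to ((\lnot C \land B) \to C)) \lor E   [eliminate \to]
= \lnot (\lnot (A \land \lnot E) \lor ((\lnot C \land B) \to C)) \lor E   [eliminate \to]
= \lnot (\lnot (A \land \lnot E) \lor \lnot (\lnot C \land B) \lor C) \lor E   [eliminate \to]
= (\lnot \lnot (A \land \lnot E) \land \lnot \lnot (\lnot C \land B) \land \lnot C) \lor E   [De Morgan]
= (A \land \lnot E \land \lnot \lnot (\lnot C \land B) \land \lnot C) \lor E   [double negation]
= (A \land \lnot E \land \lnot C \land B \land \lnot C) \lor E   [double negation]
= (A \land \lnot E \land \lnot C \land B) \lor E   [simplify]

(A \land \lnot E \land \lnot C \land B) \lor E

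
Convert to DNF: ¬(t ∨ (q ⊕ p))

(¬t ∧ ¬q ∧ ¬p) ∨ (¬t ∧ p ∧ q)

¬(t ∨ (q ⊕ p))
≡ ¬(t ∨ (q ∧ ¬p) ∨ (¬q ∧ p))   [expand ⊕]
≡ ¬t ∧ ¬(q ∧ ¬p) ∧ ¬(¬q ∧ p)   [De Morgan]
≡ ¬t ∧ (¬q ∨ ¬¬p) ∧ ¬(¬q ∧ p)   [De Morgan]
≡ ¬t ∧ (¬q ∨ p) ∧ ¬(¬q ∧ p)   [double negation]
≡ ¬t ∧ (¬q ∨ p) ∧ (¬¬q ∨ ¬p)   [De Morgan]
≡ ¬t ∧ (¬q ∨ p) ∧ (q ∨ ¬p)   [double negation]
≡ (¬t ∧ ¬q ∧ q) ∨ (¬t ∧ ¬q ∧ ¬p) ∨ (¬t ∧ p ∧ q) ∨ (¬t ∧ p ∧ ¬p)   [distribute ∧ over ∨]
≡ (¬t ∧ ¬q ∧ ¬p) ∨ (¬t ∧ p ∧ q)   [simplify]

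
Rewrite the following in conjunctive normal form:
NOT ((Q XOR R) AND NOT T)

NOT ((Q XOR R) AND NOT T)
≡ NOT ((Q OR R) AND NOT (Q AND R) AND NOT T)   — expand XOR
≡ NOT (Q OR R) OR NOT NOT (Q AND R) OR NOT NOT T   — De Morgan
≡ (NOT Q AND NOT R) OR NOT NOT (Q AND R) OR NOT NOT T   — De Morgan
≡ (NOT Q AND NOT R) OR (Q AND R) OR NOT NOT T   — double negation
≡ (NOT Q AND NOT R) OR (Q AND R) OR T   — double negation
≡ (NOT Q OR Q OR T) AND (NOT Q OR R OR T) AND (NOT R OR Q OR T) AND (NOT R OR R OR T)   — distribute OR over AND
≡ (NOT Q OR R OR T) AND (NOT R OR Q OR T)   — simplify

(NOT Q OR R OR T) AND (NOT R OR Q OR T)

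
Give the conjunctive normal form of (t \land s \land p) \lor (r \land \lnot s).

(t \lor r) \land (t \lor \lnot s) \land (s \lor r) \land (p \lor r) \land (p \lor \lnot s)

(t \land s \land p) \lor (r \land \lnot s)
⇔ (t \lor r) \land (t \lor \lnot s) \land (s \lor r) \land (s \lor \lnot s) \land (p \lor r) \land (p \lor \lnot s)   [distribute \lor over \land]
⇔ (t \lor r) \land (t \lor \lnot s) \land (s \lor r) \land (p \lor r) \land (p \lor \lnot s)   [simplify]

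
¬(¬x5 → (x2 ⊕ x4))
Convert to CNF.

¬x5 ∧ (¬x2 ∨ x4) ∧ (¬x4 ∨ x2)

¬(¬x5 → (x2 ⊕ x4))
= ¬(¬¬x5 ∨ (x2 ⊕ x4))   [eliminate →]
= ¬(¬¬x5 ∨ ((x2 ∨ x4) ∧ ¬(x2 ∧ x4)))   [expand ⊕]
= ¬¬¬x5 ∧ ¬((x2 ∨ x4) ∧ ¬(x2 ∧ x4))   [De Morgan]
= ¬x5 ∧ ¬((x2 ∨ x4) ∧ ¬(x2 ∧ x4))   [double negation]
= ¬x5 ∧ (¬(x2 ∨ x4) ∨ ¬¬(x2 ∧ x4))   [De Morgan]
= ¬x5 ∧ ((¬x2 ∧ ¬x4) ∨ ¬¬(x2 ∧ x4))   [De Morgan]
= ¬x5 ∧ ((¬x2 ∧ ¬x4) ∨ (x2 ∧ x4))   [double negation]
= ¬x5 ∧ (¬x2 ∨ x2) ∧ (¬x2 ∨ x4) ∧ (¬x4 ∨ x2) ∧ (¬x4 ∨ x4)   [distribute ∨ over ∧]
= ¬x5 ∧ (¬x2 ∨ x4) ∧ (¬x4 ∨ x2)   [simplify]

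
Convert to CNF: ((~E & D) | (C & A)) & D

((~E & D) | (C & A)) & D
≡ (~E | C) & (~E | A) & (D | C) & (D | A) & D   — distribute | over &
≡ (~E | C) & (~E | A) & D   — simplify

(~E | C) & (~E | A) & D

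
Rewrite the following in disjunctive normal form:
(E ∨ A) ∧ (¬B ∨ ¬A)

(E ∧ ¬B) ∨ (E ∧ ¬A) ∨ (A ∧ ¬B)

(E ∨ A) ∧ (¬B ∨ ¬A)
≡ (E ∧ ¬B) ∨ (E ∧ ¬A) ∨ (A ∧ ¬B) ∨ (A ∧ ¬A)   [distribute ∧ over ∨]
≡ (E ∧ ¬B) ∨ (E ∧ ¬A) ∨ (A ∧ ¬B)   [simplify]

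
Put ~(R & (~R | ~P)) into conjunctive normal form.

~(R & (~R | ~P))
= ~R | ~(~R | ~P)   (De Morgan)
= ~R | (~~R & ~~P)   (De Morgan)
= ~R | (R & ~~P)   (double negation)
= ~R | (R & P)   (double negation)
= (~R | R) & (~R | P)   (distribute | over &)
= ~R | P   (simplify)

~R | P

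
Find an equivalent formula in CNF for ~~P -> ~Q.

~~P -> ~Q
⇔ ~~~P | ~Q   [eliminate ->]
⇔ ~P | ~Q   [double negation]

~P | ~Q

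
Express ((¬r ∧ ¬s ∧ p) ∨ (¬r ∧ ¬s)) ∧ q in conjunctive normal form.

¬r ∧ ¬s ∧ q

((¬r ∧ ¬s ∧ p) ∨ (¬r ∧ ¬s)) ∧ q
≡ (¬r ∨ ¬r) ∧ (¬r ∨ ¬s) ∧ (¬s ∨ ¬r) ∧ (¬s ∨ ¬s) ∧ (p ∨ ¬r) ∧ (p ∨ ¬s) ∧ q   [distribute ∨ over ∧]
≡ ¬r ∧ ¬s ∧ q   [simplify]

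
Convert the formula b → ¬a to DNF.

b → ¬a
= ¬b ∨ ¬a

¬b ∨ ¬a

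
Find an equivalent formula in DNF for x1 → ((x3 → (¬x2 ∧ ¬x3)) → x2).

¬x1 ∨ x3 ∨ x2

x1 → ((x3 → (¬x2 ∧ ¬x3)) → x2)
≡ ¬x1 ∨ ((x3 → (¬x2 ∧ ¬x3)) → x2)   [eliminate →]
≡ ¬x1 ∨ ¬(x3 → (¬x2 ∧ ¬x3)) ∨ x2   [eliminate →]
≡ ¬x1 ∨ ¬(¬x3 ∨ (¬x2 ∧ ¬x3)) ∨ x2   [eliminate →]
≡ ¬x1 ∨ (¬¬x3 ∧ ¬(¬x2 ∧ ¬x3)) ∨ x2   [De Morgan]
≡ ¬x1 ∨ (x3 ∧ ¬(¬x2 ∧ ¬x3)) ∨ x2   [double negation]
≡ ¬x1 ∨ (x3 ∧ (¬¬x2 ∨ ¬¬x3)) ∨ x2   [De Morgan]
≡ ¬x1 ∨ (x3 ∧ (x2 ∨ ¬¬x3)) ∨ x2   [double negation]
≡ ¬x1 ∨ (x3 ∧ (x2 ∨ x3)) ∨ x2   [double negation]
≡ ¬x1 ∨ (x3 ∧ x2) ∨ (x3 ∧ x3) ∨ x2   [distribute ∧ over ∨]
≡ ¬x1 ∨ x3 ∨ x2   [simplify]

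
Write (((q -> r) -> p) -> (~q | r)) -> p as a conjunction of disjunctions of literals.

(q | p) & (~r | p)

(((q -> r) -> p) -> (~q | r)) -> p
≡ ~(((q -> r) -> p) -> (~q | r)) | p   [eliminate ->]
≡ ~(~((q -> r) -> p) | ~q | r) | p   [eliminate ->]
≡ ~(~(~(q -> r) | p) | ~q | r) | p   [eliminate ->]
≡ ~(~(~(~q | r) | p) | ~q | r) | p   [eliminate ->]
≡ (~~(~(~q | r) | p) & ~~q & ~r) | p   [De Morgan]
≡ ((~(~q | r) | p) & ~~q & ~r) | p   [double negation]
≡ (((~~q & ~r) | p) & ~~q & ~r) | p   [De Morgan]
≡ (((q & ~r) | p) & ~~q & ~r) | p   [double negation]
≡ (((q & ~r) | p) & q & ~r) | p   [double negation]
≡ (q | p | p) & (~r | p | p) & (q | p) & (~r | p)   [distribute | over &]
≡ (q | p) & (~r | p)   [simplify]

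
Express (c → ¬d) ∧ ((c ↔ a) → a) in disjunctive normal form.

(c → ¬d) ∧ ((c ↔ a) → a)
≡ (¬c ∨ ¬d) ∧ ((c ↔ a) → a)
≡ (¬c ∨ ¬d) ∧ (¬(c ↔ a) ∨ a)
≡ (¬c ∨ ¬d) ∧ (¬((c → a) ∧ (a → c)) ∨ a)
≡ (¬c ∨ ¬d) ∧ (¬((¬c ∨ a) ∧ (a → c)) ∨ a)
≡ (¬c ∨ ¬d) ∧ (¬((¬c ∨ a) ∧ (¬a ∨ c)) ∨ a)
≡ (¬c ∨ ¬d) ∧ (¬(¬c ∨ a) ∨ ¬(¬a ∨ c) ∨ a)
≡ (¬c ∨ ¬d) ∧ ((¬¬c ∧ ¬a) ∨ ¬(¬a ∨ c) ∨ a)
≡ (¬c ∨ ¬d) ∧ ((c ∧ ¬a) ∨ ¬(¬a ∨ c) ∨ a)
≡ (¬c ∨ ¬d) ∧ ((c ∧ ¬a) ∨ (¬¬a ∧ ¬c) ∨ a)
≡ (¬c ∨ ¬d) ∧ ((c ∧ ¬a) ∨ (a ∧ ¬c) ∨ a)
≡ (¬c ∧ c ∧ ¬a) ∨ (¬c ∧ a ∧ ¬c) ∨ (¬c ∧ a) ∨ (¬d ∧ c ∧ ¬a) ∨ (¬d ∧ a ∧ ¬c) ∨ (¬d ∧ a)
≡ (¬c ∧ a) ∨ (¬d ∧ c ∧ ¬a) ∨ (¬d ∧ a)

(¬c ∧ a) ∨ (¬d ∧ c ∧ ¬a) ∨ (¬d ∧ a)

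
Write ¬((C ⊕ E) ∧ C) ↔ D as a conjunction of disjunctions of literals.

(¬C ∨ ¬E ∨ D) ∧ (C ∨ D) ∧ (¬D ∨ ¬C ∨ E)

¬((C ⊕ E) ∧ C) ↔ D
= (¬((C ⊕ E) ∧ C) → D) ∧ (D → ¬((C ⊕ E) ∧ C))   [eliminate ↔]
= (¬¬((C ⊕ E) ∧ C) ∨ D) ∧ (D → ¬((C ⊕ E) ∧ C))   [eliminate →]
= (¬¬((C ∨ E) ∧ ¬(C ∧ E) ∧ C) ∨ D) ∧ (D → ¬((C ⊕ E) ∧ C))   [expand ⊕]
= (¬¬((C ∨ E) ∧ ¬(C ∧ E) ∧ C) ∨ D) ∧ (¬D ∨ ¬((C ⊕ E) ∧ C))   [eliminate →]
= (¬¬((C ∨ E) ∧ ¬(C ∧ E) ∧ C) ∨ D) ∧ (¬D ∨ ¬((C ∨ E) ∧ ¬(C ∧ E) ∧ C))   [expand ⊕]
= (((C ∨ E) ∧ ¬(C ∧ E) ∧ C) ∨ D) ∧ (¬D ∨ ¬((C ∨ E) ∧ ¬(C ∧ E) ∧ C))   [double negation]
= (((C ∨ E) ∧ (¬C ∨ ¬E) ∧ C) ∨ D) ∧ (¬D ∨ ¬((C ∨ E) ∧ ¬(C ∧ E) ∧ C))   [De Morgan]
= (((C ∨ E) ∧ (¬C ∨ ¬E) ∧ C) ∨ D) ∧ (¬D ∨ ¬(C ∨ E) ∨ ¬¬(C ∧ E) ∨ ¬C)   [De Morgan]
= (((C ∨ E) ∧ (¬C ∨ ¬E) ∧ C) ∨ D) ∧ (¬D ∨ (¬C ∧ ¬E) ∨ ¬¬(C ∧ E) ∨ ¬C)   [De Morgan]
= (((C ∨ E) ∧ (¬C ∨ ¬E) ∧ C) ∨ D) ∧ (¬D ∨ (¬C ∧ ¬E) ∨ (C ∧ E) ∨ ¬C)   [double negation]
= (C ∨ E ∨ D) ∧ (¬C ∨ ¬E ∨ D) ∧ (C ∨ D) ∧ (¬D ∨ ¬C ∨ C ∨ ¬C) ∧ (¬D ∨ ¬C ∨ E ∨ ¬C) ∧ (¬D ∨ ¬E ∨ C ∨ ¬C) ∧ (¬D ∨ ¬E ∨ E ∨ ¬C)   [distribute ∨ over ∧]
= (¬C ∨ ¬E ∨ D) ∧ (C ∨ D) ∧ (¬D ∨ ¬C ∨ E)   [simplify]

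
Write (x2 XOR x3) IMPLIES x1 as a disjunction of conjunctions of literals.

(x2 XOR x3) IMPLIES x1
≡ NOT (x2 XOR x3) OR x1   [eliminate IMPLIES]
≡ NOT ((x2 AND NOT x3) OR (NOT x2 AND x3)) OR x1   [expand XOR]
≡ (NOT (x2 AND NOT x3) AND NOT (NOT x2 AND x3)) OR x1   [De Morgan]
≡ ((NOT x2 OR NOT NOT x3) AND NOT (NOT x2 AND x3)) OR x1   [De Morgan]
≡ ((NOT x2 OR x3) AND NOT (NOT x2 AND x3)) OR x1   [double negation]
≡ ((NOT x2 OR x3) AND (NOT NOT x2 OR NOT x3)) OR x1   [De Morgan]
≡ ((NOT x2 OR x3) AND (x2 OR NOT x3)) OR x1   [double negation]
≡ (NOT x2 AND x2) OR (NOT x2 AND NOT x3) OR (x3 AND x2) OR (x3 AND NOT x3) OR x1   [distribute AND over OR]
≡ (NOT x2 AND NOT x3) OR (x3 AND x2) OR x1   [simplify]

(NOT x2 AND NOT x3) OR (x3 AND x2) OR x1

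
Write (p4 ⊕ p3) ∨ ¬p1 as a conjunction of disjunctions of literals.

(p4 ⊕ p3) ∨ ¬p1
≡ ((p4 ∨ p3) ∧ ¬(p4 ∧ p3)) ∨ ¬p1   — expand ⊕
≡ ((p4 ∨ p3) ∧ (¬p4 ∨ ¬p3)) ∨ ¬p1   — De Morgan
≡ (p4 ∨ p3 ∨ ¬p1) ∧ (¬p4 ∨ ¬p3 ∨ ¬p1)   — distribute ∨ over ∧

(p4 ∨ p3 ∨ ¬p1) ∧ (¬p4 ∨ ¬p3 ∨ ¬p1)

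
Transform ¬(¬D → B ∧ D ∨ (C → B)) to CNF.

¬D ∧ C ∧ ¬B

¬(¬D → B ∧ D ∨ (C → B))
= ¬(¬¬D ∨ B ∧ D ∨ (C → B))   — eliminate →
= ¬(¬¬D ∨ B ∧ D ∨ ¬C ∨ B)   — eliminate →
= ¬¬¬D ∧ ¬(B ∧ D) ∧ ¬¬C ∧ ¬B   — De Morgan
= ¬D ∧ ¬(B ∧ D) ∧ ¬¬C ∧ ¬B   — double negation
= ¬D ∧ (¬B ∨ ¬D) ∧ ¬¬C ∧ ¬B   — De Morgan
= ¬D ∧ (¬B ∨ ¬D) ∧ C ∧ ¬B   — double negation
= ¬D ∧ C ∧ ¬B   — simplify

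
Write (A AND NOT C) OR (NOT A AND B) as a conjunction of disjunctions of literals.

(A AND NOT C) OR (NOT A AND B)
⇔ (A OR NOT A) AND (A OR B) AND (NOT C OR NOT A) AND (NOT C OR B)   [distribute OR over AND]
⇔ (A OR B) AND (NOT C OR NOT A) AND (NOT C OR B)   [simplify]

(A OR B) AND (NOT C OR NOT A) AND (NOT C OR B)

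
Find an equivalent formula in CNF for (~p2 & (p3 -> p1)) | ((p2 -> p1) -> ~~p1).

~p3 | p1 | p2

(~p2 & (p3 -> p1)) | ((p2 -> p1) -> ~~p1)
≡ (~p2 & (~p3 | p1)) | ((p2 -> p1) -> ~~p1)   — eliminate ->
≡ (~p2 & (~p3 | p1)) | ~(p2 -> p1) | ~~p1   — eliminate ->
≡ (~p2 & (~p3 | p1)) | ~(~p2 | p1) | ~~p1   — eliminate ->
≡ (~p2 & (~p3 | p1)) | (~~p2 & ~p1) | ~~p1   — De Morgan
≡ (~p2 & (~p3 | p1)) | (p2 & ~p1) | ~~p1   — double negation
≡ (~p2 & (~p3 | p1)) | (p2 & ~p1) | p1   — double negation
≡ (~p2 | p2 | p1) & (~p2 | ~p1 | p1) & (~p3 | p1 | p2 | p1) & (~p3 | p1 | ~p1 | p1)   — distribute | over &
≡ ~p3 | p1 | p2   — simplify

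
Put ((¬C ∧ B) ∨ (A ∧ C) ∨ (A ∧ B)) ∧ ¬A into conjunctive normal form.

((¬C ∧ B) ∨ (A ∧ C) ∨ (A ∧ B)) ∧ ¬A
≡ (¬C ∨ A ∨ A) ∧ (¬C ∨ A ∨ B) ∧ (¬C ∨ C ∨ A) ∧ (¬C ∨ C ∨ B) ∧ (B ∨ A ∨ A) ∧ (B ∨ A ∨ B) ∧ (B ∨ C ∨ A) ∧ (B ∨ C ∨ B) ∧ ¬A   [distribute ∨ over ∧]
≡ (¬C ∨ A) ∧ (B ∨ A) ∧ (B ∨ C) ∧ ¬A   [simplify]

(¬C ∨ A) ∧ (B ∨ A) ∧ (B ∨ C) ∧ ¬A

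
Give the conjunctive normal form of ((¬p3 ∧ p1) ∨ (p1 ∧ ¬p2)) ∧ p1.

((¬p3 ∧ p1) ∨ (p1 ∧ ¬p2)) ∧ p1
= (¬p3 ∨ p1) ∧ (¬p3 ∨ ¬p2) ∧ (p1 ∨ p1) ∧ (p1 ∨ ¬p2) ∧ p1   (distribute ∨ over ∧)
= (¬p3 ∨ ¬p2) ∧ p1   (simplify)

(¬p3 ∨ ¬p2) ∧ p1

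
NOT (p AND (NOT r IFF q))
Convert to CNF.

(NOT p OR NOT r OR q) AND (NOT p OR NOT q OR r)

NOT (p AND (NOT r IFF q))
≡ NOT (p AND (NOT r IMPLIES q) AND (q IMPLIES NOT r))   [eliminate IFF]
≡ NOT (p AND (NOT NOT r OR q) AND (q IMPLIES NOT r))   [eliminate IMPLIES]
≡ NOT (p AND (NOT NOT r OR q) AND (NOT q OR NOT r))   [eliminate IMPLIES]
≡ NOT p OR NOT (NOT NOT r OR q) OR NOT (NOT q OR NOT r)   [De Morgan]
≡ NOT p OR (NOT NOT NOT r AND NOT q) OR NOT (NOT q OR NOT r)   [De Morgan]
≡ NOT p OR (NOT r AND NOT q) OR NOT (NOT q OR NOT r)   [double negation]
≡ NOT p OR (NOT r AND NOT q) OR (NOT NOT q AND NOT NOT r)   [De Morgan]
≡ NOT p OR (NOT r AND NOT q) OR (q AND NOT NOT r)   [double negation]
≡ NOT p OR (NOT r AND NOT q) OR (q AND r)   [double negation]
≡ (NOT p OR NOT r OR q) AND (NOT p OR NOT r OR r) AND (NOT p OR NOT q OR q) AND (NOT p OR NOT q OR r)   [distribute OR over AND]
≡ (NOT p OR NOT r OR q) AND (NOT p OR NOT q OR r)   [simplify]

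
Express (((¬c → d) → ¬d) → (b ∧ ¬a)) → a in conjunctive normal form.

(¬d ∨ a) ∧ (¬b ∨ a)

(((¬c → d) → ¬d) → (b ∧ ¬a)) → a
= ¬(((¬c → d) → ¬d) → (b ∧ ¬a)) ∨ a   (eliminate →)
= ¬(¬((¬c → d) → ¬d) ∨ (b ∧ ¬a)) ∨ a   (eliminate →)
= ¬(¬(¬(¬c → d) ∨ ¬d) ∨ (b ∧ ¬a)) ∨ a   (eliminate →)
= ¬(¬(¬(¬¬c ∨ d) ∨ ¬d) ∨ (b ∧ ¬a)) ∨ a   (eliminate →)
= (¬¬(¬(¬¬c ∨ d) ∨ ¬d) ∧ ¬(b ∧ ¬a)) ∨ a   (De Morgan)
= ((¬(¬¬c ∨ d) ∨ ¬d) ∧ ¬(b ∧ ¬a)) ∨ a   (double negation)
= (((¬¬¬c ∧ ¬d) ∨ ¬d) ∧ ¬(b ∧ ¬a)) ∨ a   (De Morgan)
= (((¬c ∧ ¬d) ∨ ¬d) ∧ ¬(b ∧ ¬a)) ∨ a   (double negation)
= (((¬c ∧ ¬d) ∨ ¬d) ∧ (¬b ∨ ¬¬a)) ∨ a   (De Morgan)
= (((¬c ∧ ¬d) ∨ ¬d) ∧ (¬b ∨ a)) ∨ a   (double negation)
= (¬c ∨ ¬d ∨ a) ∧ (¬d ∨ ¬d ∨ a) ∧ (¬b ∨ a ∨ a)   (distribute ∨ over ∧)
= (¬d ∨ a) ∧ (¬b ∨ a)   (simplify)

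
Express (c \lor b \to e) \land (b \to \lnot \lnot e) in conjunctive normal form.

(\lnot c \lor e) \land (\lnot b \lor e)

(c \lor b \to e) \land (b \to \lnot \lnot e)
≡ (\lnot (c \lor b) \lor e) \land (b \to \lnot \lnot e)   [eliminate \to]
≡ (\lnot (c \lor b) \lor e) \land (\lnot b \lor \lnot \lnot e)   [eliminate \to]
≡ (\lnot c \land \lnot b \lor e) \land (\lnot b \lor \lnot \lnot e)   [De Morgan]
≡ (\lnot c \land \lnot b \lor e) \land (\lnot b \lor e)   [double negation]
≡ (\lnot c \lor e) \land (\lnot b \lor e) \land (\lnot b \lor e)   [distribute \lor over \land]
≡ (\lnot c \lor e) \land (\lnot b \lor e)   [simplify]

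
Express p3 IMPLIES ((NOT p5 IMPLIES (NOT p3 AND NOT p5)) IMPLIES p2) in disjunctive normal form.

p3 IMPLIES ((NOT p5 IMPLIES (NOT p3 AND NOT p5)) IMPLIES p2)
≡ NOT p3 OR ((NOT p5 IMPLIES (NOT p3 AND NOT p5)) IMPLIES p2)   [eliminate IMPLIES]
≡ NOT p3 OR NOT (NOT p5 IMPLIES (NOT p3 AND NOT p5)) OR p2   [eliminate IMPLIES]
≡ NOT p3 OR NOT (NOT NOT p5 OR (NOT p3 AND NOT p5)) OR p2   [eliminate IMPLIES]
≡ NOT p3 OR (NOT NOT NOT p5 AND NOT (NOT p3 AND NOT p5)) OR p2   [De Morgan]
≡ NOT p3 OR (NOT p5 AND NOT (NOT p3 AND NOT p5)) OR p2   [double negation]
≡ NOT p3 OR (NOT p5 AND (NOT NOT p3 OR NOT NOT p5)) OR p2   [De Morgan]
≡ NOT p3 OR (NOT p5 AND (p3 OR NOT NOT p5)) OR p2   [double negation]
≡ NOT p3 OR (NOT p5 AND (p3 OR p5)) OR p2   [double negation]
≡ NOT p3 OR (NOT p5 AND p3) OR (NOT p5 AND p5) OR p2   [distribute AND over OR]
≡ NOT p3 OR (NOT p5 AND p3) OR p2   [simplify]

NOT p3 OR (NOT p5 AND p3) OR p2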